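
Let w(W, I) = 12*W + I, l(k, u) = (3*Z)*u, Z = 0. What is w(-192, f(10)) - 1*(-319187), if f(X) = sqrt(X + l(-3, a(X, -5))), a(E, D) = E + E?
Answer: 316883 + sqrt(10) ≈ 3.1689e+5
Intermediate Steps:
a(E, D) = 2*E
l(k, u) = 0 (l(k, u) = (3*0)*u = 0*u = 0)
f(X) = sqrt(X) (f(X) = sqrt(X + 0) = sqrt(X))
w(W, I) = I + 12*W
w(-192, f(10)) - 1*(-319187) = (sqrt(10) + 12*(-192)) - 1*(-319187) = (sqrt(10) - 2304) + 319187 = (-2304 + sqrt(10)) + 319187 = 316883 + sqrt(10)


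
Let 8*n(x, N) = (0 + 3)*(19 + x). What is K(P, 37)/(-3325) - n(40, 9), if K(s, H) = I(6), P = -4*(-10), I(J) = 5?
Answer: -117713/5320 ≈ -22.126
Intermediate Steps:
P = 40
n(x, N) = 57/8 + 3*x/8 (n(x, N) = ((0 + 3)*(19 + x))/8 = (3*(19 + x))/8 = (57 + 3*x)/8 = 57/8 + 3*x/8)
K(s, H) = 5
K(P, 37)/(-3325) - n(40, 9) = 5/(-3325) - (57/8 + (3/8)*40) = 5*(-1/3325) - (57/8 + 15) = -1/665 - 1*177/8 = -1/665 - 177/8 = -117713/5320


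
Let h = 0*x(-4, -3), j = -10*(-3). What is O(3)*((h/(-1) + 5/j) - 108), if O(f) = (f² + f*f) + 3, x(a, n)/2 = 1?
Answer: -4529/2 ≈ -2264.5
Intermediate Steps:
j = 30
x(a, n) = 2 (x(a, n) = 2*1 = 2)
h = 0 (h = 0*2 = 0)
O(f) = 3 + 2*f² (O(f) = (f² + f²) + 3 = 2*f² + 3 = 3 + 2*f²)
O(3)*((h/(-1) + 5/j) - 108) = (3 + 2*3²)*((0/(-1) + 5/30) - 108) = (3 + 2*9)*((0*(-1) + 5*(1/30)) - 108) = (3 + 18)*((0 + ⅙) - 108) = 21*(⅙ - 108) = 21*(-647/6) = -4529/2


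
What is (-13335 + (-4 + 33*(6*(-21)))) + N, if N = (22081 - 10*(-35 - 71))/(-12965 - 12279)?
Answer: -441717409/25244 ≈ -17498.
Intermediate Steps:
N = -23141/25244 (N = (22081 - 10*(-106))/(-25244) = (22081 + 1060)*(-1/25244) = 23141*(-1/25244) = -23141/25244 ≈ -0.91669)
(-13335 + (-4 + 33*(6*(-21)))) + N = (-13335 + (-4 + 33*(6*(-21)))) - 23141/25244 = (-13335 + (-4 + 33*(-126))) - 23141/25244 = (-13335 + (-4 - 4158)) - 23141/25244 = (-13335 - 4162) - 23141/25244 = -17497 - 23141/25244 = -441717409/25244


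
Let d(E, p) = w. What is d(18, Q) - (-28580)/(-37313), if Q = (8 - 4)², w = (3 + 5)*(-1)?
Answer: -327084/37313 ≈ -8.7659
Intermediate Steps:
w = -8 (w = 8*(-1) = -8)
Q = 16 (Q = 4² = 16)
d(E, p) = -8
d(18, Q) - (-28580)/(-37313) = -8 - (-28580)/(-37313) = -8 - (-28580)*(-1)/37313 = -8 - 1*28580/37313 = -8 - 28580/37313 = -327084/37313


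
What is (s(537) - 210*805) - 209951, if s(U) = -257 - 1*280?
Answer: -379538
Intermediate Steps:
s(U) = -537 (s(U) = -257 - 280 = -537)
(s(537) - 210*805) - 209951 = (-537 - 210*805) - 209951 = (-537 - 169050) - 209951 = -169587 - 209951 = -379538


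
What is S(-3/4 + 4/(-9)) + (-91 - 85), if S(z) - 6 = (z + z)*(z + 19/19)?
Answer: -109859/648 ≈ -169.54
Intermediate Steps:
S(z) = 6 + 2*z*(1 + z) (S(z) = 6 + (z + z)*(z + 19/19) = 6 + (2*z)*(z + 19*(1/19)) = 6 + (2*z)*(z + 1) = 6 + (2*z)*(1 + z) = 6 + 2*z*(1 + z))
S(-3/4 + 4/(-9)) + (-91 - 85) = (6 + 2*(-3/4 + 4/(-9)) + 2*(-3/4 + 4/(-9))²) + (-91 - 85) = (6 + 2*(-3*¼ + 4*(-⅑)) + 2*(-3*¼ + 4*(-⅑))²) - 176 = (6 + 2*(-¾ - 4/9) + 2*(-¾ - 4/9)²) - 176 = (6 + 2*(-43/36) + 2*(-43/36)²) - 176 = (6 - 43/18 + 2*(1849/1296)) - 176 = (6 - 43/18 + 1849/648) - 176 = 4189/648 - 176 = -109859/648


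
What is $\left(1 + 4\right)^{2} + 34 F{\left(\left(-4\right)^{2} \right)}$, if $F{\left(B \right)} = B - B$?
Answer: $25$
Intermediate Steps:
$F{\left(B \right)} = 0$
$\left(1 + 4\right)^{2} + 34 F{\left(\left(-4\right)^{2} \right)} = \left(1 + 4\right)^{2} + 34 \cdot 0 = 5^{2} + 0 = 25 + 0 = 25$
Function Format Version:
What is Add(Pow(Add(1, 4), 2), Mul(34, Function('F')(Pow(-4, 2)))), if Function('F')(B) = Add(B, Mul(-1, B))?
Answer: 25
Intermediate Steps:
Function('F')(B) = 0
Add(Pow(Add(1, 4), 2), Mul(34, Function('F')(Pow(-4, 2)))) = Add(Pow(Add(1, 4), 2), Mul(34, 0)) = Add(Pow(5, 2), 0) = Add(25, 0) = 25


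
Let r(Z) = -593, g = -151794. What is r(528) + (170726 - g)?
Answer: 321927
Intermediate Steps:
r(528) + (170726 - g) = -593 + (170726 - 1*(-151794)) = -593 + (170726 + 151794) = -593 + 322520 = 321927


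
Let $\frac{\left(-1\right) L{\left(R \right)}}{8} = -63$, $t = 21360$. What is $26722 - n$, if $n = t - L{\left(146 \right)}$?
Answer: $5866$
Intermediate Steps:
$L{\left(R \right)} = 504$ ($L{\left(R \right)} = \left(-8\right) \left(-63\right) = 504$)
$n = 20856$ ($n = 21360 - 504 = 20856$)
$26722 - n = 26722 - 20856 = 5866$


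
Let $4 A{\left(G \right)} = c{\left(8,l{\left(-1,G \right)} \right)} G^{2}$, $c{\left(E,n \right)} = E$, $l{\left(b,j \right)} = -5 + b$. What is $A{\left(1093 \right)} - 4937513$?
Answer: $-2548215$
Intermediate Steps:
$A{\left(G \right)} = 2 G^{2}$ ($A{\left(G \right)} = \frac{8 G^{2}}{4} = 2 G^{2}$)
$A{\left(1093 \right)} - 4937513 = 2 \cdot 1093^{2} - 4937513 = 2 \cdot 1194649 - 4937513 = 2389298 - 4937513 = -2548215$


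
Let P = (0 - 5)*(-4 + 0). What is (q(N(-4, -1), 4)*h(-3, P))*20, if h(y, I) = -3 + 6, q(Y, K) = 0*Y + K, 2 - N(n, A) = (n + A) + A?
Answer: 240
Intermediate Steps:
N(n, A) = 2 - n - 2*A (N(n, A) = 2 - ((n + A) + A) = 2 - ((A + n) + A) = 2 - (n + 2*A) = 2 + (-n - 2*A) = 2 - n - 2*A)
q(Y, K) = K (q(Y, K) = 0 + K = K)
P = 20 (P = -5*(-4) = 20)
h(y, I) = 3
(q(N(-4, -1), 4)*h(-3, P))*20 = (4*3)*20 = 12*20 = 240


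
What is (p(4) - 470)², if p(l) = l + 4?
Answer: 213444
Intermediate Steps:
p(l) = 4 + l
(p(4) - 470)² = ((4 + 4) - 470)² = (8 - 470)² = (-462)² = 213444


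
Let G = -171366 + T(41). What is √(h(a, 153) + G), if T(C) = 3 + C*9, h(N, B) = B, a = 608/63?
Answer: I*√170841 ≈ 413.33*I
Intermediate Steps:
a = 608/63 (a = 608*(1/63) = 608/63 ≈ 9.6508)
T(C) = 3 + 9*C
G = -170994 (G = -171366 + (3 + 9*41) = -171366 + (3 + 369) = -171366 + 372 = -170994)
√(h(a, 153) + G) = √(153 - 170994) = √(-170841) = I*√170841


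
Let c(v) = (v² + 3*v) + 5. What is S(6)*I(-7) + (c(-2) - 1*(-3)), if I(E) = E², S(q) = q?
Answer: 300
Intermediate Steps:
c(v) = 5 + v² + 3*v
S(6)*I(-7) + (c(-2) - 1*(-3)) = 6*(-7)² + ((5 + (-2)² + 3*(-2)) - 1*(-3)) = 6*49 + ((5 + 4 - 6) + 3) = 294 + (3 + 3) = 294 + 6 = 300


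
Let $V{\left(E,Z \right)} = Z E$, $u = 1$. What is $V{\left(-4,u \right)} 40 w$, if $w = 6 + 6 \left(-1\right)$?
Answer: $0$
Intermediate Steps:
$V{\left(E,Z \right)} = E Z$
$w = 0$ ($w = 6 - 6 = 0$)
$V{\left(-4,u \right)} 40 w = \left(-4\right) 1 \cdot 40 \cdot 0 = \left(-4\right) 40 \cdot 0 = \left(-160\right) 0 = 0$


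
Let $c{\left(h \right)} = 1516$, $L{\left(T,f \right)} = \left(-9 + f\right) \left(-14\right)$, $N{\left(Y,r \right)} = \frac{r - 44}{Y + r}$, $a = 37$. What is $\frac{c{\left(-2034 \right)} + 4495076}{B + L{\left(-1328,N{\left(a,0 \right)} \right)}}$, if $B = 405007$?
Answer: $\frac{166373904}{14990537} \approx 11.099$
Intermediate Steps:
$N{\left(Y,r \right)} = \frac{-44 + r}{Y + r}$
$L{\left(T,f \right)} = 126 - 14 f$
$\frac{c{\left(-2034 \right)} + 4495076}{B + L{\left(-1328,N{\left(a,0 \right)} \right)}} = \frac{1516 + 4495076}{405007 + \left(126 - 14 \frac{-44 + 0}{37 + 0}\right)} = \frac{4496592}{405007 + \left(126 - 14 \cdot \frac{1}{37} \left(-44\right)\right)} = \frac{4496592}{405007 + \left(126 - - \frac{616}{37}\right)} = \frac{4496592}{405007 + \left(126 + \frac{616}{37}\right)} = \frac{4496592}{405007 + \frac{5278}{37}} = \frac{4496592}{\frac{14990537}{37}} = 4496592 \cdot \frac{37}{14990537} = \frac{166373904}{14990537}$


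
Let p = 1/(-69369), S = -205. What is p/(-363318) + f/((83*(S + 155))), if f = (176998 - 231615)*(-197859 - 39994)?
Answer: -81851912706216579698/26148119079825 ≈ -3.1303e+6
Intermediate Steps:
p = -1/69369 ≈ -1.4416e-5
f = 12990817301 (f = -54617*(-237853) = 12990817301)
p/(-363318) + f/((83*(S + 155))) = -1/69369/(-363318) + 12990817301/((83*(-205 + 155))) = -1/69369*(-1/363318) + 12990817301/((83*(-50))) = 1/25203006342 + 12990817301/(-4150) = 1/25203006342 + 12990817301*(-1/4150) = 1/25203006342 - 12990817301/4150 = -81851912706216579698/26148119079825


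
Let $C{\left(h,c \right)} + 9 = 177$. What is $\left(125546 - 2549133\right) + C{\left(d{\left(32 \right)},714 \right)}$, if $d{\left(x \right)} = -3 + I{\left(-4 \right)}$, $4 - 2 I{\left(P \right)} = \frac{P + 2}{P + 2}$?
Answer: $-2423419$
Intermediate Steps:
$I{\left(P \right)} = \frac{3}{2}$ ($I{\left(P \right)} = 2 - \frac{\left(P + 2\right) \frac{1}{P + 2}}{2} = 2 - \frac{\left(2 + P\right) \frac{1}{2 + P}}{2} = 2 - \frac{1}{2} = \frac{3}{2}$)
$d{\left(x \right)} = - \frac{3}{2}$ ($d{\left(x \right)} = -3 + \frac{3}{2} = - \frac{3}{2}$)
$C{\left(h,c \right)} = 168$ ($C{\left(h,c \right)} = -9 + 177 = 168$)
$\left(125546 - 2549133\right) + C{\left(d{\left(32 \right)},714 \right)} = \left(125546 - 2549133\right) + 168 = -2423587 + 168 = -2423419$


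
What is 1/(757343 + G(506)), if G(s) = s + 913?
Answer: 1/758762 ≈ 1.3179e-6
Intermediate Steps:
G(s) = 913 + s
1/(757343 + G(506)) = 1/(757343 + (913 + 506)) = 1/(757343 + 1419) = 1/758762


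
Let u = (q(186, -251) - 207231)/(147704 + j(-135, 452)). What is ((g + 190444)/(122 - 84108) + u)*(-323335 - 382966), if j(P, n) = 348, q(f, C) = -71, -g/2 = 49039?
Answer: 5488918775025501/3108573818 ≈ 1.7657e+6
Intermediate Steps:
g = -98078 (g = -2*49039 = -98078)
u = -103651/74026 (u = (-71 - 207231)/(147704 + 348) = -207302/148052 = -207302*1/148052 = -103651/74026 ≈ -1.4002)
((g + 190444)/(122 - 84108) + u)*(-323335 - 382966) = ((-98078 + 190444)/(122 - 84108) - 103651/74026)*(-323335 - 382966) = (92366/(-83986) - 103651/74026)*(-706301) = (92366*(-1/83986) - 103651/74026)*(-706301) = (-46183/41993 - 103651/74026)*(-706301) = -7771359201/3108573818*(-706301) = 5488918775025501/3108573818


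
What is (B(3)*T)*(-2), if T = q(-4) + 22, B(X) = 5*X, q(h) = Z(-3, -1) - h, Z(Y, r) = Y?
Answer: -690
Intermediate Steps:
q(h) = -3 - h
T = 23 (T = (-3 - 1*(-4)) + 22 = (-3 + 4) + 22 = 1 + 22 = 23)
(B(3)*T)*(-2) = ((5*3)*23)*(-2) = (15*23)*(-2) = 345*(-2) = -690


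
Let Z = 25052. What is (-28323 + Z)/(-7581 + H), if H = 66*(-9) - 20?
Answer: 3271/8195 ≈ 0.39915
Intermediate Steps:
H = -614 (H = -594 - 20 = -614)
(-28323 + Z)/(-7581 + H) = (-28323 + 25052)/(-7581 - 614) = -3271/(-8195) = -3271*(-1/8195) = 3271/8195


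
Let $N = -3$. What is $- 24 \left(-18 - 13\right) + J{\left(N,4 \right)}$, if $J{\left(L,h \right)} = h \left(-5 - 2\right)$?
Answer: $716$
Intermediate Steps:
$J{\left(L,h \right)} = - 7 h$ ($J{\left(L,h \right)} = h \left(-7\right) = - 7 h$)
$- 24 \left(-18 - 13\right) + J{\left(N,4 \right)} = - 24 \left(-18 - 13\right) - 28 = \left(-24\right) \left(-31\right) - 28 = 744 - 28 = 716$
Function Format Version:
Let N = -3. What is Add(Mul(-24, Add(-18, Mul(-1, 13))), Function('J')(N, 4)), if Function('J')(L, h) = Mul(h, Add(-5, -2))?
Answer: 716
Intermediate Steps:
Function('J')(L, h) = Mul(-7, h) (Function('J')(L, h) = Mul(h, -7) = Mul(-7, h))
Add(Mul(-24, Add(-18, Mul(-1, 13))), Function('J')(N, 4)) = Add(Mul(-24, Add(-18, Mul(-1, 13))), Mul(-7, 4)) = Add(Mul(-24, Add(-18, -13)), -28) = Add(Mul(-24, -31), -28) = Add(744, -28) = 716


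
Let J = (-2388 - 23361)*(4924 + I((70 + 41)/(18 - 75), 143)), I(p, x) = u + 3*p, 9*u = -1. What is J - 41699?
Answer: -2406853227/19 ≈ -1.2668e+8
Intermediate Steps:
u = -⅑ (u = (⅑)*(-1) = -⅑ ≈ -0.11111)
I(p, x) = -⅑ + 3*p
J = -2406060946/19 (J = (-2388 - 23361)*(4924 + (-⅑ + 3*((70 + 41)/(18 - 75)))) = -25749*(4924 + (-⅑ + 3*(111/(-57)))) = -25749*(4924 + (-⅑ + 3*(111*(-1/57)))) = -25749*(4924 + (-⅑ + 3*(-37/19))) = -25749*(4924 + (-⅑ - 111/19)) = -25749*(4924 - 1018/171) = -25749*840986/171 = -2406060946/19 ≈ -1.2663e+8)
J - 41699 = -2406060946/19 - 41699 = -2406853227/19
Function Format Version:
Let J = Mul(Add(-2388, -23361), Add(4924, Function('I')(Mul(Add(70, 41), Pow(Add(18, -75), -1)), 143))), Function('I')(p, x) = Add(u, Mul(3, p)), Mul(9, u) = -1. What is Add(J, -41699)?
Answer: Rational(-2406853227, 19) ≈ -1.2668e+8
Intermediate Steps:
u = Rational(-1, 9) (u = Mul(Rational(1, 9), -1) = Rational(-1, 9) ≈ -0.11111)
Function('I')(p, x) = Add(Rational(-1, 9), Mul(3, p))
J = Rational(-2406060946, 19) (J = Mul(Add(-2388, -23361), Add(4924, Add(Rational(-1, 9), Mul(3, Mul(Add(70, 41), Pow(Add(18, -75), -1)))))) = Mul(-25749, Add(4924, Add(Rational(-1, 9), Mul(3, Mul(111, Pow(-57, -1)))))) = Mul(-25749, Add(4924, Add(Rational(-1, 9), Mul(3, Mul(111, Rational(-1, 57)))))) = Mul(-25749, Add(4924, Add(Rational(-1, 9), Mul(3, Rational(-37, 19))))) = Mul(-25749, Add(4924, Add(Rational(-1, 9), Rational(-111, 19)))) = Mul(-25749, Add(4924, Rational(-1018, 171))) = Mul(-25749, Rational(840986, 171)) = Rational(-2406060946, 19) ≈ -1.2663e+8)
Add(J, -41699) = Add(Rational(-2406060946, 19), -41699) = Rational(-2406853227, 19)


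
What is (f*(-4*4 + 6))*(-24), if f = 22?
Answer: 5280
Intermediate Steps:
(f*(-4*4 + 6))*(-24) = (22*(-4*4 + 6))*(-24) = (22*(-16 + 6))*(-24) = (22*(-10))*(-24) = -220*(-24) = 5280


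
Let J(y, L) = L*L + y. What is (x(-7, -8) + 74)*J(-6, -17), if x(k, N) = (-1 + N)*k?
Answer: 38771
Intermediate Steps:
J(y, L) = y + L² (J(y, L) = L² + y = y + L²)
x(k, N) = k*(-1 + N)
(x(-7, -8) + 74)*J(-6, -17) = (-7*(-1 - 8) + 74)*(-6 + (-17)²) = (-7*(-9) + 74)*(-6 + 289) = (63 + 74)*283 = 137*283 = 38771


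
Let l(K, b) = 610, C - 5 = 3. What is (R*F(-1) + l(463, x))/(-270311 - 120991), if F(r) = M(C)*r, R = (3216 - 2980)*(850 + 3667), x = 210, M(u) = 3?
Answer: 1598713/195651 ≈ 8.1712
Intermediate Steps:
C = 8 (C = 5 + 3 = 8)
R = 1066012 (R = 236*4517 = 1066012)
F(r) = 3*r
(R*F(-1) + l(463, x))/(-270311 - 120991) = (1066012*(3*(-1)) + 610)/(-270311 - 120991) = (1066012*(-3) + 610)/(-391302) = (-3198036 + 610)*(-1/391302) = -3197426*(-1/391302) = 1598713/195651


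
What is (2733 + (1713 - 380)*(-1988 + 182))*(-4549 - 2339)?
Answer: 16563332520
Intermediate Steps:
(2733 + (1713 - 380)*(-1988 + 182))*(-4549 - 2339) = (2733 + 1333*(-1806))*(-6888) = (2733 - 2407398)*(-6888) = -2404665*(-6888) = 16563332520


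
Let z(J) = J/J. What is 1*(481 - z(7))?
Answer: 480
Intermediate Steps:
z(J) = 1
1*(481 - z(7)) = 1*(481 - 1*1) = 1*(481 - 1) = 1*480 = 480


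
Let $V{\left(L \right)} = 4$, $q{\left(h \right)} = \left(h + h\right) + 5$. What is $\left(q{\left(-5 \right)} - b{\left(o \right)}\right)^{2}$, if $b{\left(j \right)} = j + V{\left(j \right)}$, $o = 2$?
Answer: $121$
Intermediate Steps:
$q{\left(h \right)} = 5 + 2 h$ ($q{\left(h \right)} = 2 h + 5 = 5 + 2 h$)
$b{\left(j \right)} = 4 + j$ ($b{\left(j \right)} = j + 4 = 4 + j$)
$\left(q{\left(-5 \right)} - b{\left(o \right)}\right)^{2} = \left(\left(5 + 2 \left(-5\right)\right) - \left(4 + 2\right)\right)^{2} = \left(\left(5 - 10\right) - 6\right)^{2} = \left(-5 - 6\right)^{2} = \left(-11\right)^{2} = 121$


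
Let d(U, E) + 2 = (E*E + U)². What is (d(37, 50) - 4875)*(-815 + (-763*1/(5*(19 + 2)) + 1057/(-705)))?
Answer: -249008075764/47 ≈ -5.2980e+9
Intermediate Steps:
d(U, E) = -2 + (U + E²)² (d(U, E) = -2 + (E*E + U)² = -2 + (E² + U)² = -2 + (U + E²)²)
(d(37, 50) - 4875)*(-815 + (-763*1/(5*(19 + 2)) + 1057/(-705))) = ((-2 + (37 + 50²)²) - 4875)*(-815 + (-763*1/(5*(19 + 2)) + 1057/(-705))) = ((-2 + (37 + 2500)²) - 4875)*(-815 + (-763/(21*5) + 1057*(-1/705))) = ((-2 + 2537²) - 4875)*(-815 + (-763/105 - 1057/705)) = ((-2 + 6436369) - 4875)*(-815 + (-763*1/105 - 1057/705)) = (6436367 - 4875)*(-815 + (-109/15 - 1057/705)) = 6431492*(-815 - 412/47) = 6431492*(-38717/47) = -249008075764/47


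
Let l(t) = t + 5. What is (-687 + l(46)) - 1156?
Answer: -1792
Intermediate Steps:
l(t) = 5 + t
(-687 + l(46)) - 1156 = (-687 + (5 + 46)) - 1156 = (-687 + 51) - 1156 = -636 - 1156 = -1792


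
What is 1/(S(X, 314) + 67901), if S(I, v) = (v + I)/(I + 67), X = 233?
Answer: 300/20370847 ≈ 1.4727e-5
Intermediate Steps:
S(I, v) = (I + v)/(67 + I)
1/(S(X, 314) + 67901) = 1/((233 + 314)/(67 + 233) + 67901) = 1/(547/300 + 67901) = 1/(20370847/300) = 300/20370847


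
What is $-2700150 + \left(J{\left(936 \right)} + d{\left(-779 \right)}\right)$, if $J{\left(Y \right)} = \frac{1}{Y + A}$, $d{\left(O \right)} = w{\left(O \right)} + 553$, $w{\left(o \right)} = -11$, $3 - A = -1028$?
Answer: $- \frac{5310128935}{1967} \approx -2.6996 \cdot 10^{6}$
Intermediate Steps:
$A = 1031$ ($A = 3 - -1028 = 3 + 1028 = 1031$)
$d{\left(O \right)} = 542$ ($d{\left(O \right)} = -11 + 553 = 542$)
$J{\left(Y \right)} = \frac{1}{1031 + Y}$ ($J{\left(Y \right)} = \frac{1}{Y + 1031} = \frac{1}{1031 + Y}$)
$-2700150 + \left(J{\left(936 \right)} + d{\left(-779 \right)}\right) = -2700150 + \left(\frac{1}{1031 + 936} + 542\right) = -2700150 + \left(\frac{1}{1967} + 542\right) = -2700150 + \frac{1066115}{1967} = - \frac{5310128935}{1967}$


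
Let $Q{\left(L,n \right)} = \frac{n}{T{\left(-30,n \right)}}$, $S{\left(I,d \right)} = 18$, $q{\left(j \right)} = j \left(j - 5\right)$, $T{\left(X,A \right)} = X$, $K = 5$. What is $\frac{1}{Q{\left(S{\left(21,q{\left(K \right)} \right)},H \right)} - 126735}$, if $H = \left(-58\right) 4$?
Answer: $- \frac{15}{1900909} \approx -7.891 \cdot 10^{-6}$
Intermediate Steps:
$q{\left(j \right)} = j \left(-5 + j\right)$
$H = -232$
$Q{\left(L,n \right)} = - \frac{n}{30}$ ($Q{\left(L,n \right)} = \frac{n}{-30} = n \left(- \frac{1}{30}\right) = - \frac{n}{30}$)
$\frac{1}{Q{\left(S{\left(21,q{\left(K \right)} \right)},H \right)} - 126735} = \frac{1}{\left(- \frac{1}{30}\right) \left(-232\right) - 126735} = \frac{1}{\frac{116}{15} - 126735} = \frac{1}{- \frac{1900909}{15}} = - \frac{15}{1900909}$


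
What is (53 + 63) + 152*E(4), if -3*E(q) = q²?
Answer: -2084/3 ≈ -694.67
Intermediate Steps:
E(q) = -q²/3
(53 + 63) + 152*E(4) = (53 + 63) + 152*(-⅓*4²) = 116 + 152*(-⅓*16) = 116 + 152*(-16/3) = 116 - 2432/3 = -2084/3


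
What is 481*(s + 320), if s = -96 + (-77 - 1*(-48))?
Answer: 93795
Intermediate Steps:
s = -125 (s = -96 + (-77 + 48) = -96 - 29 = -125)
481*(s + 320) = 481*(-125 + 320) = 481*195 = 93795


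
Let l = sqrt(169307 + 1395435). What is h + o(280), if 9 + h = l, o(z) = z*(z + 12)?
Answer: 81751 + sqrt(1564742) ≈ 83002.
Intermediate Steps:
o(z) = z*(12 + z)
l = sqrt(1564742) ≈ 1250.9
h = -9 + sqrt(1564742) ≈ 1241.9
h + o(280) = (-9 + sqrt(1564742)) + 280*(12 + 280) = (-9 + sqrt(1564742)) + 280*292 = (-9 + sqrt(1564742)) + 81760 = 81751 + sqrt(1564742)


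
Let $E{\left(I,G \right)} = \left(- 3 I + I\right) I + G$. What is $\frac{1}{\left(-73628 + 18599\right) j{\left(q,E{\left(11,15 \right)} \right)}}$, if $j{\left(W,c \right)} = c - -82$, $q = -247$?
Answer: $\frac{1}{7979205} \approx 1.2533 \cdot 10^{-7}$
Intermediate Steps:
$E{\left(I,G \right)} = G - 2 I^{2}$ ($E{\left(I,G \right)} = - 2 I I + G = - 2 I^{2} + G = G - 2 I^{2}$)
$j{\left(W,c \right)} = 82 + c$ ($j{\left(W,c \right)} = c + 82 = 82 + c$)
$\frac{1}{\left(-73628 + 18599\right) j{\left(q,E{\left(11,15 \right)} \right)}} = \frac{1}{\left(-73628 + 18599\right) \left(82 + \left(15 - 2 \cdot 11^{2}\right)\right)} = \frac{1}{\left(-55029\right) \left(82 + \left(15 - 242\right)\right)} = - \frac{1}{55029 \left(82 + \left(15 - 242\right)\right)} = - \frac{1}{55029 \left(82 - 227\right)} = - \frac{1}{55029 \left(-145\right)} = \left(- \frac{1}{55029}\right) \left(- \frac{1}{145}\right) = \frac{1}{7979205}$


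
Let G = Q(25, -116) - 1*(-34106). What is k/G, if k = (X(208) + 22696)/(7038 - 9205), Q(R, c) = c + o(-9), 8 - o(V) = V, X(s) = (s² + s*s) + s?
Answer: -109432/73693169 ≈ -0.0014850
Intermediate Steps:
X(s) = s + 2*s² (X(s) = (s² + s²) + s = 2*s² + s = s + 2*s²)
o(V) = 8 - V
Q(R, c) = 17 + c (Q(R, c) = c + (8 - 1*(-9)) = c + (8 + 9) = c + 17 = 17 + c)
k = -109432/2167 (k = (208*(1 + 2*208) + 22696)/(7038 - 9205) = (208*(1 + 416) + 22696)/(-2167) = (208*417 + 22696)*(-1/2167) = (86736 + 22696)*(-1/2167) = 109432*(-1/2167) = -109432/2167 ≈ -50.499)
G = 34007 (G = (17 - 116) - 1*(-34106) = -99 + 34106 = 34007)
k/G = -109432/2167/34007 = -109432/2167*1/34007 = -109432/73693169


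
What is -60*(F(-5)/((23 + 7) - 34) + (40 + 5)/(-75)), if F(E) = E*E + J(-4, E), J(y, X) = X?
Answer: 336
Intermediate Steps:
F(E) = E + E**2 (F(E) = E*E + E = E**2 + E = E + E**2)
-60*(F(-5)/((23 + 7) - 34) + (40 + 5)/(-75)) = -60*((-5*(1 - 5))/((23 + 7) - 34) + (40 + 5)/(-75)) = -60*((-5*(-4))/(30 - 34) + 45*(-1/75)) = -60*(20/(-4) - 3/5) = -60*(20*(-1/4) - 3/5) = -60*(-5 - 3/5) = -60*(-28/5) = 336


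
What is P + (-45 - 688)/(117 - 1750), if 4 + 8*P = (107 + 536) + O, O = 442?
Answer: 1771137/13064 ≈ 135.57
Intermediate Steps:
P = 1081/8 (P = -½ + ((107 + 536) + 442)/8 = -½ + (643 + 442)/8 = -½ + (⅛)*1085 = -½ + 1085/8 = 1081/8 ≈ 135.13)
P + (-45 - 688)/(117 - 1750) = 1081/8 + (-45 - 688)/(117 - 1750) = 1081/8 - 733/(-1633) = 1081/8 - 733*(-1/1633) = 1081/8 + 733/1633 = 1771137/13064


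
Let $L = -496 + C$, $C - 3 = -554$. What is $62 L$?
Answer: $-64914$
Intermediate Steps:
$C = -551$ ($C = 3 - 554 = -551$)
$L = -1047$ ($L = -496 - 551 = -1047$)
$62 L = 62 \left(-1047\right) = -64914$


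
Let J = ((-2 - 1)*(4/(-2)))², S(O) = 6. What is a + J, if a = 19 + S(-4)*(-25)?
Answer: -95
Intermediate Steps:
a = -131 (a = 19 + 6*(-25) = 19 - 150 = -131)
J = 36 (J = (-12*(-1)/2)² = (-3*(-2))² = 6² = 36)
a + J = -131 + 36 = -95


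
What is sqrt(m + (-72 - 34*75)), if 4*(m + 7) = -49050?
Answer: I*sqrt(59566)/2 ≈ 122.03*I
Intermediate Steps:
m = -24539/2 (m = -7 + (1/4)*(-49050) = -7 - 24525/2 = -24539/2 ≈ -12270.)
sqrt(m + (-72 - 34*75)) = sqrt(-24539/2 + (-72 - 34*75)) = sqrt(-24539/2 + (-72 - 2550)) = sqrt(-24539/2 - 2622) = sqrt(-29783/2) = I*sqrt(59566)/2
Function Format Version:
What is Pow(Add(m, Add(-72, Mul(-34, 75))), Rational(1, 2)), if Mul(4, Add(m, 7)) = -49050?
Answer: Mul(Rational(1, 2), I, Pow(59566, Rational(1, 2))) ≈ Mul(122.03, I)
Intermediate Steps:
m = Rational(-24539, 2) (m = Add(-7, Mul(Rational(1, 4), -49050)) = Add(-7, Rational(-24525, 2)) = Rational(-24539, 2) ≈ -12270.)
Pow(Add(m, Add(-72, Mul(-34, 75))), Rational(1, 2)) = Pow(Add(Rational(-24539, 2), Add(-72, Mul(-34, 75))), Rational(1, 2)) = Pow(Add(Rational(-24539, 2), Add(-72, -2550)), Rational(1, 2)) = Pow(Add(Rational(-24539, 2), -2622), Rational(1, 2)) = Pow(Rational(-29783, 2), Rational(1, 2)) = Mul(Rational(1, 2), I, Pow(59566, Rational(1, 2)))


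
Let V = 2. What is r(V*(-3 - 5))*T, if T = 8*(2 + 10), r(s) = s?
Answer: -1536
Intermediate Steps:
T = 96 (T = 8*12 = 96)
r(V*(-3 - 5))*T = (2*(-3 - 5))*96 = (2*(-8))*96 = -16*96 = -1536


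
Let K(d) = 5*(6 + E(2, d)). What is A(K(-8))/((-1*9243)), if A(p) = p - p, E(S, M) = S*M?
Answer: 0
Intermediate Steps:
E(S, M) = M*S
K(d) = 30 + 10*d (K(d) = 5*(6 + d*2) = 5*(6 + 2*d) = 30 + 10*d)
A(p) = 0
A(K(-8))/((-1*9243)) = 0/((-1*9243)) = 0/(-9243) = 0*(-1/9243) = 0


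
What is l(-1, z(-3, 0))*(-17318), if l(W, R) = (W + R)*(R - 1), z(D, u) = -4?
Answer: -432950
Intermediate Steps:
l(W, R) = (-1 + R)*(R + W) (l(W, R) = (R + W)*(-1 + R) = (-1 + R)*(R + W))
l(-1, z(-3, 0))*(-17318) = ((-4)**2 - 1*(-4) - 1*(-1) - 4*(-1))*(-17318) = (16 + 4 + 1 + 4)*(-17318) = 25*(-17318) = -432950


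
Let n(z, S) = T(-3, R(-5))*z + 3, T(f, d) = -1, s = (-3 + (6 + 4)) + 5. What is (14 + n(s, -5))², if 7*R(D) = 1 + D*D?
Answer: 25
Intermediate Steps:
R(D) = ⅐ + D²/7 (R(D) = (1 + D*D)/7 = (1 + D²)/7 = ⅐ + D²/7)
s = 12 (s = (-3 + 10) + 5 = 7 + 5 = 12)
n(z, S) = 3 - z (n(z, S) = -z + 3 = 3 - z)
(14 + n(s, -5))² = (14 + (3 - 1*12))² = (14 + (3 - 12))² = (14 - 9)² = 5² = 25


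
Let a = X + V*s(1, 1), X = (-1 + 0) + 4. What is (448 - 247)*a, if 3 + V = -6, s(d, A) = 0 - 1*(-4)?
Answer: -6633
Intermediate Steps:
s(d, A) = 4 (s(d, A) = 0 + 4 = 4)
V = -9 (V = -3 - 6 = -9)
X = 3 (X = -1 + 4 = 3)
a = -33 (a = 3 - 9*4 = 3 - 36 = -33)
(448 - 247)*a = (448 - 247)*(-33) = 201*(-33) = -6633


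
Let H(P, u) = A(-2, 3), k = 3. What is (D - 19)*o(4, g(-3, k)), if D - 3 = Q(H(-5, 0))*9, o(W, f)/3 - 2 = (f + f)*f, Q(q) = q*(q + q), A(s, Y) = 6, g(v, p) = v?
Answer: 37920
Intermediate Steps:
H(P, u) = 6
Q(q) = 2*q² (Q(q) = q*(2*q) = 2*q²)
o(W, f) = 6 + 6*f² (o(W, f) = 6 + 3*((f + f)*f) = 6 + 3*((2*f)*f) = 6 + 3*(2*f²) = 6 + 6*f²)
D = 651 (D = 3 + (2*6²)*9 = 3 + (2*36)*9 = 3 + 72*9 = 3 + 648 = 651)
(D - 19)*o(4, g(-3, k)) = (651 - 19)*(6 + 6*(-3)²) = 632*(6 + 6*9) = 632*(6 + 54) = 632*60 = 37920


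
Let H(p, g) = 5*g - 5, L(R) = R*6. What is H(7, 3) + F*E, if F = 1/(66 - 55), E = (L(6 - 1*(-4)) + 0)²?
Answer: 3710/11 ≈ 337.27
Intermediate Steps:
L(R) = 6*R
H(p, g) = -5 + 5*g
E = 3600 (E = (6*(6 - 1*(-4)) + 0)² = (6*(6 + 4) + 0)² = (6*10 + 0)² = (60 + 0)² = 60² = 3600)
F = 1/11 ≈ 0.090909
H(7, 3) + F*E = (-5 + 5*3) + (1/11)*3600 = (-5 + 15) + 3600/11 = 10 + 3600/11 = 3710/11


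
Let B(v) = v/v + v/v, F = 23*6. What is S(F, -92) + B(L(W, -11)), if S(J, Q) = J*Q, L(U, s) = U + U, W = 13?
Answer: -12694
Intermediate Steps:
L(U, s) = 2*U
F = 138
B(v) = 2 (B(v) = 1 + 1 = 2)
S(F, -92) + B(L(W, -11)) = 138*(-92) + 2 = -12696 + 2 = -12694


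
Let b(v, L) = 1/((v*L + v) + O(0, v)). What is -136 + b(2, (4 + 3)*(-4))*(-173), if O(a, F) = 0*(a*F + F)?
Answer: -7171/54 ≈ -132.80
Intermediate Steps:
O(a, F) = 0 (O(a, F) = 0*(F*a + F) = 0*(F + F*a) = 0)
b(v, L) = 1/(v + L*v) (b(v, L) = 1/((v*L + v) + 0) = 1/((L*v + v) + 0) = 1/((v + L*v) + 0) = 1/(v + L*v))
-136 + b(2, (4 + 3)*(-4))*(-173) = -136 + (1/(2*(1 + (4 + 3)*(-4))))*(-173) = -136 + (1/(2*(1 + 7*(-4))))*(-173) = -136 + (1/(2*(1 - 28)))*(-173) = -136 + ((½)/(-27))*(-173) = -136 + ((½)*(-1/27))*(-173) = -136 - 1/54*(-173) = -136 + 173/54 = -7171/54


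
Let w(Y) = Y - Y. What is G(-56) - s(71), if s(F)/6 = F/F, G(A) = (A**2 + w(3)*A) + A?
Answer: 3074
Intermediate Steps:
w(Y) = 0
G(A) = A + A**2 (G(A) = (A**2 + 0*A) + A = (A**2 + 0) + A = A**2 + A = A + A**2)
s(F) = 6 (s(F) = 6*(F/F) = 6*1 = 6)
G(-56) - s(71) = -56*(1 - 56) - 1*6 = -56*(-55) - 6 = 3080 - 6 = 3074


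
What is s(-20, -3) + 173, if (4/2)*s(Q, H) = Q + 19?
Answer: 345/2 ≈ 172.50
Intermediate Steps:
s(Q, H) = 19/2 + Q/2 (s(Q, H) = (Q + 19)/2 = (19 + Q)/2 = 19/2 + Q/2)
s(-20, -3) + 173 = (19/2 + (½)*(-20)) + 173 = (19/2 - 10) + 173 = -½ + 173 = 345/2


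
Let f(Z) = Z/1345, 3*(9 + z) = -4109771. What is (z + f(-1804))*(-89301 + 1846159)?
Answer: -9711355368465476/4035 ≈ -2.4068e+12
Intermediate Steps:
z = -4109798/3 (z = -9 + (⅓)*(-4109771) = -9 - 4109771/3 = -4109798/3 ≈ -1.3699e+6)
f(Z) = Z/1345 (f(Z) = Z*(1/1345) = Z/1345)
(z + f(-1804))*(-89301 + 1846159) = (-4109798/3 + (1/1345)*(-1804))*(-89301 + 1846159) = (-4109798/3 - 1804/1345)*1756858 = -5527683722/4035*1756858 = -9711355368465476/4035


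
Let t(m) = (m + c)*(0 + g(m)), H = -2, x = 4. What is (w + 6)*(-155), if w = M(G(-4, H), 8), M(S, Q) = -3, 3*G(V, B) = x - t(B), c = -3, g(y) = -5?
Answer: -465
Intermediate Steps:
t(m) = 15 - 5*m (t(m) = (m - 3)*(0 - 5) = (-3 + m)*(-5) = 15 - 5*m)
G(V, B) = -11/3 + 5*B/3 (G(V, B) = (4 - (15 - 5*B))/3 = (4 + (-15 + 5*B))/3 = (-11 + 5*B)/3 = -11/3 + 5*B/3)
w = -3
(w + 6)*(-155) = (-3 + 6)*(-155) = 3*(-155) = -465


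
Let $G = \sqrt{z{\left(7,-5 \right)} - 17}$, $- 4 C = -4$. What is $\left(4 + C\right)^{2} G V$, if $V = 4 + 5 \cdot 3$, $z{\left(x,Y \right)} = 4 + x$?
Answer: $475 i \sqrt{6} \approx 1163.5 i$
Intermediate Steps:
$C = 1$ ($C = \left(- \frac{1}{4}\right) \left(-4\right) = 1$)
$V = 19$ ($V = 4 + 15 = 19$)
$G = i \sqrt{6}$ ($G = \sqrt{\left(4 + 7\right) - 17} = \sqrt{11 - 17} = \sqrt{-6} = i \sqrt{6} \approx 2.4495 i$)
$\left(4 + C\right)^{2} G V = \left(4 + 1\right)^{2} i \sqrt{6} \cdot 19 = 5^{2} i \sqrt{6} \cdot 19 = 25 i \sqrt{6} \cdot 19 = 475 i \sqrt{6}$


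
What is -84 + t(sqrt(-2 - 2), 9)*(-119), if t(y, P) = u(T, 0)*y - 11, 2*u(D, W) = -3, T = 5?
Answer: 1225 + 357*I ≈ 1225.0 + 357.0*I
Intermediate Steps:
u(D, W) = -3/2 (u(D, W) = (1/2)*(-3) = -3/2)
t(y, P) = -11 - 3*y/2 (t(y, P) = -3*y/2 - 11 = -11 - 3*y/2)
-84 + t(sqrt(-2 - 2), 9)*(-119) = -84 + (-11 - 3*sqrt(-2 - 2)/2)*(-119) = -84 + (-11 - 3*I)*(-119) = -84 + (1309 + 357*I) = 1225 + 357*I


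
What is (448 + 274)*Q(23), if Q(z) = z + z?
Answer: 33212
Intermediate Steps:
Q(z) = 2*z
(448 + 274)*Q(23) = (448 + 274)*(2*23) = 722*46 = 33212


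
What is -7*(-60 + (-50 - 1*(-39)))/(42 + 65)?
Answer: 497/107 ≈ 4.6449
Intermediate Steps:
-7*(-60 + (-50 - 1*(-39)))/(42 + 65) = -7*(-60 + (-50 + 39))/107 = -7*(-60 - 11)/107 = -(-497)/107 = -7*(-71/107) = 497/107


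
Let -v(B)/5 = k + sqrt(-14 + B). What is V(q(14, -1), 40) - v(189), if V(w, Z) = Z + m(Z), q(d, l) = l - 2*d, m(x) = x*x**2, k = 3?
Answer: 64055 + 25*sqrt(7) ≈ 64121.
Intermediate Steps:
m(x) = x**3
v(B) = -15 - 5*sqrt(-14 + B) (v(B) = -5*(3 + sqrt(-14 + B)) = -15 - 5*sqrt(-14 + B))
V(w, Z) = Z + Z**3
V(q(14, -1), 40) - v(189) = (40 + 40**3) - (-15 - 5*sqrt(-14 + 189)) = (40 + 64000) - (-15 - 25*sqrt(7)) = 64040 - (-15 - 25*sqrt(7)) = 64040 + (15 + 25*sqrt(7)) = 64055 + 25*sqrt(7)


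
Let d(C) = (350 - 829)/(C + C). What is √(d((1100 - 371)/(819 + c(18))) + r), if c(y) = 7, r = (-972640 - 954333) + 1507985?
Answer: I*√305640079/27 ≈ 647.5*I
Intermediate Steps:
r = -418988 (r = -1926973 + 1507985 = -418988)
d(C) = -479/(2*C) (d(C) = -479*1/(2*C) = -479/(2*C))
√(d((1100 - 371)/(819 + c(18))) + r) = √(-479*(819 + 7)/(1100 - 371)/2 - 418988) = √(-479/(2*(729/826)) - 418988) = √(-479/(2*(729*(1/826))) - 418988) = √(-479/(2*729/826) - 418988) = √(-479/2*826/729 - 418988) = √(-197827/729 - 418988) = √(-305640079/729) = I*√305640079/27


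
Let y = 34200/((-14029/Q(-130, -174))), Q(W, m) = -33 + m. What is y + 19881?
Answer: 285989949/14029 ≈ 20386.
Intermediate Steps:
y = 7079400/14029 (y = 34200/((-14029/(-33 - 174))) = 34200/((-14029/(-207))) = 34200/((-14029*(-1/207))) = 34200/(14029/207) = 34200*(207/14029) = 7079400/14029 ≈ 504.63)
y + 19881 = 7079400/14029 + 19881 = 285989949/14029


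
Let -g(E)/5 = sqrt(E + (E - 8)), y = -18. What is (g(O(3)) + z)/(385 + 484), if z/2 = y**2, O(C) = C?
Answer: 648/869 - 5*I*sqrt(2)/869 ≈ 0.74568 - 0.008137*I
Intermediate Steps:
g(E) = -5*sqrt(-8 + 2*E) (g(E) = -5*sqrt(E + (E - 8)) = -5*sqrt(E + (-8 + E)) = -5*sqrt(-8 + 2*E))
z = 648 (z = 2*(-18)**2 = 2*324 = 648)
(g(O(3)) + z)/(385 + 484) = (-5*sqrt(-8 + 2*3) + 648)/(385 + 484) = (-5*sqrt(-8 + 6) + 648)/869 = (-5*I*sqrt(2) + 648)/869 = (648 - 5*I*sqrt(2))/869 = 648/869 - 5*I*sqrt(2)/869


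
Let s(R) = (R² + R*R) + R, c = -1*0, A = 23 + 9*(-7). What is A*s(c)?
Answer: 0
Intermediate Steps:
A = -40 (A = 23 - 63 = -40)
c = 0
s(R) = R + 2*R² (s(R) = (R² + R²) + R = 2*R² + R = R + 2*R²)
A*s(c) = -0*(1 + 2*0) = -0*(1 + 0) = -0 = -40*0 = 0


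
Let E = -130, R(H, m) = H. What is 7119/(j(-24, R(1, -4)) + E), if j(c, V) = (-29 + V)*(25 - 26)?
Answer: -2373/34 ≈ -69.794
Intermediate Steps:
j(c, V) = 29 - V (j(c, V) = (-29 + V)*(-1) = 29 - V)
7119/(j(-24, R(1, -4)) + E) = 7119/((29 - 1*1) - 130) = 7119/((29 - 1) - 130) = 7119/(28 - 130) = 7119/(-102) = 7119*(-1/102) = -2373/34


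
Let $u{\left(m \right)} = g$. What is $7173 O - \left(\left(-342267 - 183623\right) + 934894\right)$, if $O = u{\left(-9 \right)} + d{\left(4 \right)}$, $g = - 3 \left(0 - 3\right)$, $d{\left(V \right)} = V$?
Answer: $-315755$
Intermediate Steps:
$g = 9$ ($g = \left(-3\right) \left(-3\right) = 9$)
$u{\left(m \right)} = 9$
$O = 13$ ($O = 9 + 4 = 13$)
$7173 O - \left(\left(-342267 - 183623\right) + 934894\right) = 7173 \cdot 13 - \left(\left(-342267 - 183623\right) + 934894\right) = 93249 - \left(-525890 + 934894\right) = 93249 - 409004 = -315755$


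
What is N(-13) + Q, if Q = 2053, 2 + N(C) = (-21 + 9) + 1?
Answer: 2040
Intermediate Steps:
N(C) = -13 (N(C) = -2 + ((-21 + 9) + 1) = -2 + (-12 + 1) = -2 - 11 = -13)
N(-13) + Q = -13 + 2053 = 2040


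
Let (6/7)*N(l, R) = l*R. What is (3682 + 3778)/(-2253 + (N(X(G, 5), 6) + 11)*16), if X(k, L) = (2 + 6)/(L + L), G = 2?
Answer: -37300/9937 ≈ -3.7536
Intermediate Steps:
X(k, L) = 4/L (X(k, L) = 8/((2*L)) = 8*(1/(2*L)) = 4/L)
N(l, R) = 7*R*l/6 (N(l, R) = 7*(l*R)/6 = 7*(R*l)/6 = 7*R*l/6)
(3682 + 3778)/(-2253 + (N(X(G, 5), 6) + 11)*16) = (3682 + 3778)/(-2253 + ((7/6)*6*(4/5) + 11)*16) = 7460/(-2253 + ((7/6)*6*(4*(1/5)) + 11)*16) = 7460/(-2253 + ((7/6)*6*(4/5) + 11)*16) = 7460/(-2253 + (28/5 + 11)*16) = 7460/(-2253 + (83/5)*16) = 7460/(-2253 + 1328/5) = 7460/(-9937/5) = 7460*(-5/9937) = -37300/9937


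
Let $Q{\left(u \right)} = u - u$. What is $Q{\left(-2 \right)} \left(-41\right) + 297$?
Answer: $297$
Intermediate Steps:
$Q{\left(u \right)} = 0$
$Q{\left(-2 \right)} \left(-41\right) + 297 = 0 \left(-41\right) + 297 = 0 + 297 = 297$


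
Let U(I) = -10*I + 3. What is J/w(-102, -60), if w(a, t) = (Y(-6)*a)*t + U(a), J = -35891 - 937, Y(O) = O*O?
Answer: -12276/73781 ≈ -0.16638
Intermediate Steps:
Y(O) = O²
J = -36828
U(I) = 3 - 10*I
w(a, t) = 3 - 10*a + 36*a*t (w(a, t) = ((-6)²*a)*t + (3 - 10*a) = (36*a)*t + (3 - 10*a) = 36*a*t + (3 - 10*a) = 3 - 10*a + 36*a*t)
J/w(-102, -60) = -36828/(3 - 10*(-102) + 36*(-102)*(-60)) = -36828/(3 + 1020 + 220320) = -36828/221343 = -36828*1/221343 = -12276/73781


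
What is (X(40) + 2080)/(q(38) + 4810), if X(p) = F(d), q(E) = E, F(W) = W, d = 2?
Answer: 347/808 ≈ 0.42946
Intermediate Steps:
X(p) = 2
(X(40) + 2080)/(q(38) + 4810) = (2 + 2080)/(38 + 4810) = 2082/4848 = 2082*(1/4848) = 347/808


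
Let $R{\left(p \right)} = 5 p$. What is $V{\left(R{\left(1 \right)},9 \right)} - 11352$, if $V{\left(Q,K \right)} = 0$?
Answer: $-11352$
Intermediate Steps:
$V{\left(R{\left(1 \right)},9 \right)} - 11352 = 0 - 11352 = -11352$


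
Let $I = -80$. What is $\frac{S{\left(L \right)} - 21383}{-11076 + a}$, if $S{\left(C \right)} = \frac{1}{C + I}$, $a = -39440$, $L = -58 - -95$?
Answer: $\frac{459735}{1086094} \approx 0.42329$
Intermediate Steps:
$L = 37$ ($L = -58 + 95 = 37$)
$S{\left(C \right)} = \frac{1}{-80 + C}$ ($S{\left(C \right)} = \frac{1}{C - 80} = \frac{1}{-80 + C}$)
$\frac{S{\left(L \right)} - 21383}{-11076 + a} = \frac{\frac{1}{-80 + 37} - 21383}{-11076 - 39440} = \frac{\frac{1}{-43} - 21383}{-50516} = \left(- \frac{1}{43} - 21383\right) \left(- \frac{1}{50516}\right) = \left(- \frac{919470}{43}\right) \left(- \frac{1}{50516}\right) = \frac{459735}{1086094}$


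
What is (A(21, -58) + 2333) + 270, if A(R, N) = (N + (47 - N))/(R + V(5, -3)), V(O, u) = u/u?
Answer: 57313/22 ≈ 2605.1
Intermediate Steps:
V(O, u) = 1
A(R, N) = 47/(1 + R) (A(R, N) = (N + (47 - N))/(R + 1) = 47/(1 + R))
(A(21, -58) + 2333) + 270 = (47/(1 + 21) + 2333) + 270 = (47/22 + 2333) + 270 = 51373/22 + 270 = 57313/22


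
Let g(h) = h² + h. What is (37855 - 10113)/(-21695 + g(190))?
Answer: 27742/14595 ≈ 1.9008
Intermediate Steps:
g(h) = h + h²
(37855 - 10113)/(-21695 + g(190)) = (37855 - 10113)/(-21695 + 190*(1 + 190)) = 27742/(-21695 + 190*191) = 27742/(-21695 + 36290) = 27742/14595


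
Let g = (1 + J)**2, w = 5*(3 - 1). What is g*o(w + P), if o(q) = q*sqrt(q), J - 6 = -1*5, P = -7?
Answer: 12*sqrt(3) ≈ 20.785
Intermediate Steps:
w = 10 (w = 5*2 = 10)
J = 1 (J = 6 - 1*5 = 6 - 5 = 1)
o(q) = q**(3/2)
g = 4 (g = (1 + 1)**2 = 2**2 = 4)
g*o(w + P) = 4*(10 - 7)**(3/2) = 4*3**(3/2) = 4*(3*sqrt(3)) = 12*sqrt(3)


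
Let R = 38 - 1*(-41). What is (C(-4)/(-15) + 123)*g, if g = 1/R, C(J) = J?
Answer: 1849/1185 ≈ 1.5603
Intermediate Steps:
R = 79 (R = 38 + 41 = 79)
g = 1/79 ≈ 0.012658
(C(-4)/(-15) + 123)*g = (-4/(-15) + 123)*(1/79) = (-4*(-1/15) + 123)*(1/79) = (4/15 + 123)*(1/79) = (1849/15)*(1/79) = 1849/1185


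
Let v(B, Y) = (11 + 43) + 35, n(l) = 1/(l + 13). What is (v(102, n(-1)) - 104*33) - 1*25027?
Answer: -28370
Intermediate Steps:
n(l) = 1/(13 + l)
v(B, Y) = 89 (v(B, Y) = 54 + 35 = 89)
(v(102, n(-1)) - 104*33) - 1*25027 = (89 - 104*33) - 1*25027 = (89 - 3432) - 25027 = -3343 - 25027 = -28370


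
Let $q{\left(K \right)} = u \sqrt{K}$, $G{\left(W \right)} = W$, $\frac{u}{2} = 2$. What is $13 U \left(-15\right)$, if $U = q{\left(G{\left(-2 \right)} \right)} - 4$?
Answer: $780 - 780 i \sqrt{2} \approx 780.0 - 1103.1 i$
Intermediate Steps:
$u = 4$ ($u = 2 \cdot 2 = 4$)
$q{\left(K \right)} = 4 \sqrt{K}$
$U = -4 + 4 i \sqrt{2}$ ($U = 4 \sqrt{-2} - 4 = 4 i \sqrt{2} - 4 = -4 + 4 i \sqrt{2} \approx -4.0 + 5.6569 i$)
$13 U \left(-15\right) = 13 \left(-4 + 4 i \sqrt{2}\right) \left(-15\right) = \left(-52 + 52 i \sqrt{2}\right) \left(-15\right) = 780 - 780 i \sqrt{2}$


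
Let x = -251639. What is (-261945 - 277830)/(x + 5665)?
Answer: 539775/245974 ≈ 2.1944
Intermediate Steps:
(-261945 - 277830)/(x + 5665) = (-261945 - 277830)/(-251639 + 5665) = -539775/(-245974) = -539775*(-1/245974) = 539775/245974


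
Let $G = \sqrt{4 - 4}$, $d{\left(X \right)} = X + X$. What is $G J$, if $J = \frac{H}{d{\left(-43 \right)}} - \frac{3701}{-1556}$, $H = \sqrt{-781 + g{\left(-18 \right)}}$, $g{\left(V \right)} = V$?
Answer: $0$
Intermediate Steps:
$d{\left(X \right)} = 2 X$
$G = 0$ ($G = \sqrt{0} = 0$)
$H = i \sqrt{799}$ ($H = \sqrt{-781 - 18} = \sqrt{-799} = i \sqrt{799} \approx 28.267 i$)
$J = \frac{3701}{1556} - \frac{i \sqrt{799}}{86}$ ($J = \frac{i \sqrt{799}}{2 \left(-43\right)} - \frac{3701}{-1556} = \frac{i \sqrt{799}}{-86} - - \frac{3701}{1556} = i \sqrt{799} \left(- \frac{1}{86}\right) + \frac{3701}{1556} = - \frac{i \sqrt{799}}{86} + \frac{3701}{1556} = \frac{3701}{1556} - \frac{i \sqrt{799}}{86} \approx 2.3785 - 0.32868 i$)
$G J = 0 \left(\frac{3701}{1556} - \frac{i \sqrt{799}}{86}\right) = 0$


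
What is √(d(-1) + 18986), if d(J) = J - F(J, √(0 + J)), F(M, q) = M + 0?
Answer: √18986 ≈ 137.79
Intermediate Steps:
F(M, q) = M
d(J) = 0 (d(J) = J - J = 0)
√(d(-1) + 18986) = √(0 + 18986) = √18986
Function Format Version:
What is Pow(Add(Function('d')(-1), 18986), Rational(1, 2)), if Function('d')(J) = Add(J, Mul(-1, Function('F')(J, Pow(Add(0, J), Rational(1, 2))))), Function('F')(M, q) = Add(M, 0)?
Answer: Pow(18986, Rational(1, 2)) ≈ 137.79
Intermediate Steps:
Function('F')(M, q) = M
Function('d')(J) = 0 (Function('d')(J) = Add(J, Mul(-1, J)) = 0)
Pow(Add(Function('d')(-1), 18986), Rational(1, 2)) = Pow(Add(0, 18986), Rational(1, 2)) = Pow(18986, Rational(1, 2))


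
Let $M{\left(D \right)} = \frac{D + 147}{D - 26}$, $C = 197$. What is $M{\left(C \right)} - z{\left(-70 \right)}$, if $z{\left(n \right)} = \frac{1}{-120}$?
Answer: $\frac{13817}{6840} \approx 2.02$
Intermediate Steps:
$z{\left(n \right)} = - \frac{1}{120}$
$M{\left(D \right)} = \frac{147 + D}{-26 + D}$
$M{\left(C \right)} - z{\left(-70 \right)} = \frac{147 + 197}{-26 + 197} - - \frac{1}{120} = \frac{1}{171} \cdot 344 + \frac{1}{120} = \frac{344}{171} + \frac{1}{120} = \frac{13817}{6840}$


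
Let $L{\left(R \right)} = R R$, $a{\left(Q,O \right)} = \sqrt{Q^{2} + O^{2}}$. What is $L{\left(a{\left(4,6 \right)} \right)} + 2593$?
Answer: $2645$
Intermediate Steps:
$a{\left(Q,O \right)} = \sqrt{O^{2} + Q^{2}}$
$L{\left(R \right)} = R^{2}$
$L{\left(a{\left(4,6 \right)} \right)} + 2593 = \left(\sqrt{6^{2} + 4^{2}}\right)^{2} + 2593 = \left(\sqrt{36 + 16}\right)^{2} + 2593 = \left(\sqrt{52}\right)^{2} + 2593 = \left(2 \sqrt{13}\right)^{2} + 2593 = 52 + 2593 = 2645$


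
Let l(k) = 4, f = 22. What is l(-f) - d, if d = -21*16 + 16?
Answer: 324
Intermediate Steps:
d = -320 (d = -336 + 16 = -320)
l(-f) - d = 4 - 1*(-320) = 4 + 320 = 324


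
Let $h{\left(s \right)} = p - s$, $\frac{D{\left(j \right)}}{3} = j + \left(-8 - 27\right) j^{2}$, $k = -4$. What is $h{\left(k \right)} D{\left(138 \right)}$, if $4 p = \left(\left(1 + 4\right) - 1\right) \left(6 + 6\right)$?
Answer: $-31987296$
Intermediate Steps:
$D{\left(j \right)} = - 105 j^{2} + 3 j$ ($D{\left(j \right)} = 3 \left(j + \left(-8 - 27\right) j^{2}\right) = 3 \left(j - 35 j^{2}\right) = - 105 j^{2} + 3 j$)
$p = 12$ ($p = \frac{\left(\left(1 + 4\right) - 1\right) \left(6 + 6\right)}{4} = \frac{\left(5 - 1\right) 12}{4} = \frac{4 \cdot 12}{4} = \frac{1}{4} \cdot 48 = 12$)
$h{\left(s \right)} = 12 - s$
$h{\left(k \right)} D{\left(138 \right)} = \left(12 - -4\right) 3 \cdot 138 \left(1 - 4830\right) = \left(12 + 4\right) 3 \cdot 138 \left(1 - 4830\right) = 16 \cdot 3 \cdot 138 \left(-4829\right) = 16 \left(-1999206\right) = -31987296$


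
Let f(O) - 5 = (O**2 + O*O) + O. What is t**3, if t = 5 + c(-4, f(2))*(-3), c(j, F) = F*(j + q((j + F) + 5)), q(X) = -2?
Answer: 20796875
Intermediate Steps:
f(O) = 5 + O + 2*O**2 (f(O) = 5 + ((O**2 + O*O) + O) = 5 + ((O**2 + O**2) + O) = 5 + (2*O**2 + O) = 5 + (O + 2*O**2) = 5 + O + 2*O**2)
c(j, F) = F*(-2 + j) (c(j, F) = F*(j - 2) = F*(-2 + j))
t = 275 (t = 5 + ((5 + 2 + 2*2**2)*(-2 - 4))*(-3) = 5 + ((5 + 2 + 2*4)*(-6))*(-3) = 5 + ((5 + 2 + 8)*(-6))*(-3) = 5 + (15*(-6))*(-3) = 5 - 90*(-3) = 5 + 270 = 275)
t**3 = 275**3 = 20796875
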